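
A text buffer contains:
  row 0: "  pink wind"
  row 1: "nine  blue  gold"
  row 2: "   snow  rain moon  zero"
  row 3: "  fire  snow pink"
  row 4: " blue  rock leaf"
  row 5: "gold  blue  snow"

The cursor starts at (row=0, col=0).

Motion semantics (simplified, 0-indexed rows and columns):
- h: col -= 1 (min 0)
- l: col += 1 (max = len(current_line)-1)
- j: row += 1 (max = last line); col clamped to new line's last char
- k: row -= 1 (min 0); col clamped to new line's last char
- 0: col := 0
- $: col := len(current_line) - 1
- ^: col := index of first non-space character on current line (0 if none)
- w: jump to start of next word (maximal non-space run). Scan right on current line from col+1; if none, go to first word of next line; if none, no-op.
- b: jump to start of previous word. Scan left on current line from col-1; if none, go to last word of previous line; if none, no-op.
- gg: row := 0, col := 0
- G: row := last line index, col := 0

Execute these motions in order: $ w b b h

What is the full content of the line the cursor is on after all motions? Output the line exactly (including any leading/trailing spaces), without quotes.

After 1 ($): row=0 col=10 char='d'
After 2 (w): row=1 col=0 char='n'
After 3 (b): row=0 col=7 char='w'
After 4 (b): row=0 col=2 char='p'
After 5 (h): row=0 col=1 char='_'

Answer:   pink wind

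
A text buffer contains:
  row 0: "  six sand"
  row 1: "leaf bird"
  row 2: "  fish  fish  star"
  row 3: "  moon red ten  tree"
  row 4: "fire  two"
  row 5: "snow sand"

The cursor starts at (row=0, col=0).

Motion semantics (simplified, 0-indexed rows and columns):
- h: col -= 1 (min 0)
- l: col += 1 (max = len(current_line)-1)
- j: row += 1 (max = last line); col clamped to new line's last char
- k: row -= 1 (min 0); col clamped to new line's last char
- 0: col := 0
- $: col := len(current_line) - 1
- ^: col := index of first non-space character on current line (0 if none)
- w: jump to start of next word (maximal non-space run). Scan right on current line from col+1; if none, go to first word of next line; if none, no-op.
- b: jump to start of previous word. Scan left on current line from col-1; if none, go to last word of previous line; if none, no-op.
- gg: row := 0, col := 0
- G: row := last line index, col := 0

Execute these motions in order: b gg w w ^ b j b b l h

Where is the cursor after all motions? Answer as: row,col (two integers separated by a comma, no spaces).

Answer: 0,6

Derivation:
After 1 (b): row=0 col=0 char='_'
After 2 (gg): row=0 col=0 char='_'
After 3 (w): row=0 col=2 char='s'
After 4 (w): row=0 col=6 char='s'
After 5 (^): row=0 col=2 char='s'
After 6 (b): row=0 col=2 char='s'
After 7 (j): row=1 col=2 char='a'
After 8 (b): row=1 col=0 char='l'
After 9 (b): row=0 col=6 char='s'
After 10 (l): row=0 col=7 char='a'
After 11 (h): row=0 col=6 char='s'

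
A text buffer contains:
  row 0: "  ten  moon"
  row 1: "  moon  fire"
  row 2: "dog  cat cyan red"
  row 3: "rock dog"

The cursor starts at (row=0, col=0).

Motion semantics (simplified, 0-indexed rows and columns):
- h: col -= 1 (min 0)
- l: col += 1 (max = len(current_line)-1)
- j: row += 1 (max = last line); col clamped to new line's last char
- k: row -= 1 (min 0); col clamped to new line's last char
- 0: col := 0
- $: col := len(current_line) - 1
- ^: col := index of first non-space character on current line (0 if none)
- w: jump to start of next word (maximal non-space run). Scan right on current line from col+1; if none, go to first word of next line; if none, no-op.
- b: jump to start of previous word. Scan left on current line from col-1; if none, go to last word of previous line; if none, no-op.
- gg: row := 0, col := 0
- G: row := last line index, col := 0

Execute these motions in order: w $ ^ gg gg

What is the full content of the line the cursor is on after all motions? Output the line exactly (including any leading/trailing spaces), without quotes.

After 1 (w): row=0 col=2 char='t'
After 2 ($): row=0 col=10 char='n'
After 3 (^): row=0 col=2 char='t'
After 4 (gg): row=0 col=0 char='_'
After 5 (gg): row=0 col=0 char='_'

Answer:   ten  moon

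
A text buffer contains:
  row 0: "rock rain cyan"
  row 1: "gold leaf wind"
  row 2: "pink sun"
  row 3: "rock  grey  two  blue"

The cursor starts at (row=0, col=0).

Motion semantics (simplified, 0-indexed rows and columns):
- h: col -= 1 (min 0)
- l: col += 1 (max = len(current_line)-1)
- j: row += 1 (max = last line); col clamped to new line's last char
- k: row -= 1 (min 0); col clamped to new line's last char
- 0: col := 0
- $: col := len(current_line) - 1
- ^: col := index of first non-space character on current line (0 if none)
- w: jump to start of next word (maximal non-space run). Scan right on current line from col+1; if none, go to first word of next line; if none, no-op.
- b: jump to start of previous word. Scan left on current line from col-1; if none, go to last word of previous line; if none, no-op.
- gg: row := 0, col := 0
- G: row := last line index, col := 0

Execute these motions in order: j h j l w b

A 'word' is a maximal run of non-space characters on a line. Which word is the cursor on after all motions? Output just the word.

After 1 (j): row=1 col=0 char='g'
After 2 (h): row=1 col=0 char='g'
After 3 (j): row=2 col=0 char='p'
After 4 (l): row=2 col=1 char='i'
After 5 (w): row=2 col=5 char='s'
After 6 (b): row=2 col=0 char='p'

Answer: pink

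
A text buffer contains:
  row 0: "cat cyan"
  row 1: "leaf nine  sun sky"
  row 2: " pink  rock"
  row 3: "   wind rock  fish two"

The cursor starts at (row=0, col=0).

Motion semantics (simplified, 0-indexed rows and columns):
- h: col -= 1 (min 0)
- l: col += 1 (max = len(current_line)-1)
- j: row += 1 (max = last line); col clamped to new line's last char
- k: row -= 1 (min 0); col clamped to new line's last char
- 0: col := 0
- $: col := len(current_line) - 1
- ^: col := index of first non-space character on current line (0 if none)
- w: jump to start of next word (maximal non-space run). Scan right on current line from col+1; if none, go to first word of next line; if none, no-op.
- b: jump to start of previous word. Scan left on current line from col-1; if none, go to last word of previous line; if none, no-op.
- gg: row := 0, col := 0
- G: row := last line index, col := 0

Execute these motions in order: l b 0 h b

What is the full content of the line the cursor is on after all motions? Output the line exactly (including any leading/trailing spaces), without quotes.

After 1 (l): row=0 col=1 char='a'
After 2 (b): row=0 col=0 char='c'
After 3 (0): row=0 col=0 char='c'
After 4 (h): row=0 col=0 char='c'
After 5 (b): row=0 col=0 char='c'

Answer: cat cyan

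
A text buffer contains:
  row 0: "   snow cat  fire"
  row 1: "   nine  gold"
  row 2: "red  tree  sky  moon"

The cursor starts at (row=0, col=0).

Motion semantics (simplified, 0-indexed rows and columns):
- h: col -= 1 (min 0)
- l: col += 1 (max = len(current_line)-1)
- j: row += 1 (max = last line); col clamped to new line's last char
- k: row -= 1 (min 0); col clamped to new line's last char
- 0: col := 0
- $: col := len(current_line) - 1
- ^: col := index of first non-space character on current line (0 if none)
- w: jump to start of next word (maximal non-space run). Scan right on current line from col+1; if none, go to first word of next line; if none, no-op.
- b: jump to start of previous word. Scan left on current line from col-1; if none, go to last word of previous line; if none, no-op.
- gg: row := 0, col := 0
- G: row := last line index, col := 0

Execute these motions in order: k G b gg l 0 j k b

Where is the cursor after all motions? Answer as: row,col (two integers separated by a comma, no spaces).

After 1 (k): row=0 col=0 char='_'
After 2 (G): row=2 col=0 char='r'
After 3 (b): row=1 col=9 char='g'
After 4 (gg): row=0 col=0 char='_'
After 5 (l): row=0 col=1 char='_'
After 6 (0): row=0 col=0 char='_'
After 7 (j): row=1 col=0 char='_'
After 8 (k): row=0 col=0 char='_'
After 9 (b): row=0 col=0 char='_'

Answer: 0,0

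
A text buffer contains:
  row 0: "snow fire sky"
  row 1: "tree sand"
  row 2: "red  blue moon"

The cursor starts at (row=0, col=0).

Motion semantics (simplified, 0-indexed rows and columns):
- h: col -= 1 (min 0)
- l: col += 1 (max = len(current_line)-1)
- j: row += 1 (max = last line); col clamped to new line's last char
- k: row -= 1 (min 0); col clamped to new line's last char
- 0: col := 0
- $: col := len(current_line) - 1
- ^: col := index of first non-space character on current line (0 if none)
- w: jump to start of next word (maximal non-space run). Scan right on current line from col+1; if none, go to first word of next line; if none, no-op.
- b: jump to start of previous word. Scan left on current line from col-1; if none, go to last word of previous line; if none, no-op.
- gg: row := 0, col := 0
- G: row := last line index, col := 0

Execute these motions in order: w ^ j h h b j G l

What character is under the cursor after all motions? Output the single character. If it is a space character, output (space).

After 1 (w): row=0 col=5 char='f'
After 2 (^): row=0 col=0 char='s'
After 3 (j): row=1 col=0 char='t'
After 4 (h): row=1 col=0 char='t'
After 5 (h): row=1 col=0 char='t'
After 6 (b): row=0 col=10 char='s'
After 7 (j): row=1 col=8 char='d'
After 8 (G): row=2 col=0 char='r'
After 9 (l): row=2 col=1 char='e'

Answer: e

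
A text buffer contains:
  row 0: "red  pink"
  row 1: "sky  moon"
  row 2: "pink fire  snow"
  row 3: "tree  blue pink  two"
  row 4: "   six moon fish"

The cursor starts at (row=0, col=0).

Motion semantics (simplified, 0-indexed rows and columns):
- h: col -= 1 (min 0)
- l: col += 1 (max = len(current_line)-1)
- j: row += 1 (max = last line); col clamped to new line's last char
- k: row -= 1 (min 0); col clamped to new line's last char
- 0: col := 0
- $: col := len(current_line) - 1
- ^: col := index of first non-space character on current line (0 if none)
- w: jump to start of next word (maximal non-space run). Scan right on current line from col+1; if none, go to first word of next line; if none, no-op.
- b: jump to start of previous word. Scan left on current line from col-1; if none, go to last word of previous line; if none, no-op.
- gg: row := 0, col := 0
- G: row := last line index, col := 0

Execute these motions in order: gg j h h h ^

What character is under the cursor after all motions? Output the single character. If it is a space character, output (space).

Answer: s

Derivation:
After 1 (gg): row=0 col=0 char='r'
After 2 (j): row=1 col=0 char='s'
After 3 (h): row=1 col=0 char='s'
After 4 (h): row=1 col=0 char='s'
After 5 (h): row=1 col=0 char='s'
After 6 (^): row=1 col=0 char='s'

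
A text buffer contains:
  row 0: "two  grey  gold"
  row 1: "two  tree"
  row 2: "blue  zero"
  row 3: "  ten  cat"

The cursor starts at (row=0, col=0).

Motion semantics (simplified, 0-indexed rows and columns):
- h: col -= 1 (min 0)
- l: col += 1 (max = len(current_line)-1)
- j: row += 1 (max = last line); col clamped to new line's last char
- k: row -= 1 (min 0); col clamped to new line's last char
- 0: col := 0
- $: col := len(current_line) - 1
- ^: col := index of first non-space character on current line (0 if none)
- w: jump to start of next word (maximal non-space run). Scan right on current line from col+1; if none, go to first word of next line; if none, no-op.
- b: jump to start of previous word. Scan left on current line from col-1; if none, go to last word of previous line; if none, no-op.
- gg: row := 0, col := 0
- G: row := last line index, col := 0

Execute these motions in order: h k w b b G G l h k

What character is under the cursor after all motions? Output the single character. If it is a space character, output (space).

Answer: b

Derivation:
After 1 (h): row=0 col=0 char='t'
After 2 (k): row=0 col=0 char='t'
After 3 (w): row=0 col=5 char='g'
After 4 (b): row=0 col=0 char='t'
After 5 (b): row=0 col=0 char='t'
After 6 (G): row=3 col=0 char='_'
After 7 (G): row=3 col=0 char='_'
After 8 (l): row=3 col=1 char='_'
After 9 (h): row=3 col=0 char='_'
After 10 (k): row=2 col=0 char='b'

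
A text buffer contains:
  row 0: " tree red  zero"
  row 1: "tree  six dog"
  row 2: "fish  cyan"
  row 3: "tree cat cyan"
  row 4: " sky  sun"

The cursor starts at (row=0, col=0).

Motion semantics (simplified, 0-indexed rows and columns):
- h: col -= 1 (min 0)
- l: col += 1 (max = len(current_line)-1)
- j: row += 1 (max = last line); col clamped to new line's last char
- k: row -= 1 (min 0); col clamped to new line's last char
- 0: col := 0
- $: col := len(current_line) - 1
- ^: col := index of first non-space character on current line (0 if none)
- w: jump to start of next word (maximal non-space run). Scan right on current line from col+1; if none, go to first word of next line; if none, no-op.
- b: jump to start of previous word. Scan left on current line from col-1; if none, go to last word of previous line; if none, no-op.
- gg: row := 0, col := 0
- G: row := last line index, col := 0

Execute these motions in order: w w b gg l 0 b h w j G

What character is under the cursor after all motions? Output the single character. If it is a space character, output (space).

After 1 (w): row=0 col=1 char='t'
After 2 (w): row=0 col=6 char='r'
After 3 (b): row=0 col=1 char='t'
After 4 (gg): row=0 col=0 char='_'
After 5 (l): row=0 col=1 char='t'
After 6 (0): row=0 col=0 char='_'
After 7 (b): row=0 col=0 char='_'
After 8 (h): row=0 col=0 char='_'
After 9 (w): row=0 col=1 char='t'
After 10 (j): row=1 col=1 char='r'
After 11 (G): row=4 col=0 char='_'

Answer: (space)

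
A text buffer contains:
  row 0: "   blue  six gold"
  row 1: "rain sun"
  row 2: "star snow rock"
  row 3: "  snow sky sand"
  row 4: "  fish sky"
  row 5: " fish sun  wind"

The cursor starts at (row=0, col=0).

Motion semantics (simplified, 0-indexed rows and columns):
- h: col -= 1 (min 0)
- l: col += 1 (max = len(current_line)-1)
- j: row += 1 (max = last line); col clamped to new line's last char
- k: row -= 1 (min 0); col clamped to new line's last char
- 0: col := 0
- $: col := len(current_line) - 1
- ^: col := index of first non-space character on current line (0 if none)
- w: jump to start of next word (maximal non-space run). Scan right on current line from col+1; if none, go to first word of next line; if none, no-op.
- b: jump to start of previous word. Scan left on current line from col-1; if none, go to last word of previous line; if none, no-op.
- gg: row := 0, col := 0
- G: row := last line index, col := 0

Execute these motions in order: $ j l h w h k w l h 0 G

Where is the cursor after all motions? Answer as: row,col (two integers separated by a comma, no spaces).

Answer: 5,0

Derivation:
After 1 ($): row=0 col=16 char='d'
After 2 (j): row=1 col=7 char='n'
After 3 (l): row=1 col=7 char='n'
After 4 (h): row=1 col=6 char='u'
After 5 (w): row=2 col=0 char='s'
After 6 (h): row=2 col=0 char='s'
After 7 (k): row=1 col=0 char='r'
After 8 (w): row=1 col=5 char='s'
After 9 (l): row=1 col=6 char='u'
After 10 (h): row=1 col=5 char='s'
After 11 (0): row=1 col=0 char='r'
After 12 (G): row=5 col=0 char='_'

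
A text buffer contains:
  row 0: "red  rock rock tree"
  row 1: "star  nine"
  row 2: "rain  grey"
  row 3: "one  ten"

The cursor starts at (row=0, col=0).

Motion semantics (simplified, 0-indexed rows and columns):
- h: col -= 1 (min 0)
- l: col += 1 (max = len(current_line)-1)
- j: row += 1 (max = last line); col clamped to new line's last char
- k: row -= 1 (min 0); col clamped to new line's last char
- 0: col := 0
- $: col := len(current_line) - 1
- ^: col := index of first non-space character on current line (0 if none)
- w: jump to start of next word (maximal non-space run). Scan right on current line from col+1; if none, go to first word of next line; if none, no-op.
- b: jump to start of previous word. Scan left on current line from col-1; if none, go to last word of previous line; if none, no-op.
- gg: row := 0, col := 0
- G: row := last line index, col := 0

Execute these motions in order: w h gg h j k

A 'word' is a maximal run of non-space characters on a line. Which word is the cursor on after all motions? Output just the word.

Answer: red

Derivation:
After 1 (w): row=0 col=5 char='r'
After 2 (h): row=0 col=4 char='_'
After 3 (gg): row=0 col=0 char='r'
After 4 (h): row=0 col=0 char='r'
After 5 (j): row=1 col=0 char='s'
After 6 (k): row=0 col=0 char='r'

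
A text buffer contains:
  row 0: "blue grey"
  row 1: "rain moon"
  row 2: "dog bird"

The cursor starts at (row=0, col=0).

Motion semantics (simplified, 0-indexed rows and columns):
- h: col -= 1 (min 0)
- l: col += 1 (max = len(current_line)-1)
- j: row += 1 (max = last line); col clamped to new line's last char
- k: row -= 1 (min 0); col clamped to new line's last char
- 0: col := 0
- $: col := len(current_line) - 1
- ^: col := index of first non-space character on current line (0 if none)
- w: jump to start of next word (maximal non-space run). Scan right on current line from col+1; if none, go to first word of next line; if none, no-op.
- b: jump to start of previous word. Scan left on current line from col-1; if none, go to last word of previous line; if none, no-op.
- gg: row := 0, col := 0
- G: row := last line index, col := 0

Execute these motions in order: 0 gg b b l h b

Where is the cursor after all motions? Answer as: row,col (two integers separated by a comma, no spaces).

After 1 (0): row=0 col=0 char='b'
After 2 (gg): row=0 col=0 char='b'
After 3 (b): row=0 col=0 char='b'
After 4 (b): row=0 col=0 char='b'
After 5 (l): row=0 col=1 char='l'
After 6 (h): row=0 col=0 char='b'
After 7 (b): row=0 col=0 char='b'

Answer: 0,0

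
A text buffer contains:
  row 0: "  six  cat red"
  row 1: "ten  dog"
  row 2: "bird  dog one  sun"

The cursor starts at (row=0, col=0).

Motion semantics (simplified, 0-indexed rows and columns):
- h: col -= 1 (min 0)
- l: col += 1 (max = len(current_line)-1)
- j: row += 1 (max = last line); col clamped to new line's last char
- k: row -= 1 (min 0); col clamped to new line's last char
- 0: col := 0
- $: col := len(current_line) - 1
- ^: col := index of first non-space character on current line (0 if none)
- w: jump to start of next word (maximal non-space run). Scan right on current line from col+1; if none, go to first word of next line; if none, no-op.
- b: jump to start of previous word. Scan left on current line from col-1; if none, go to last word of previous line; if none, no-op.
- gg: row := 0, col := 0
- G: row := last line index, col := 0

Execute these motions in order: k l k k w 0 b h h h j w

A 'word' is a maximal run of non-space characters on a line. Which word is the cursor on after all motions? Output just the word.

After 1 (k): row=0 col=0 char='_'
After 2 (l): row=0 col=1 char='_'
After 3 (k): row=0 col=1 char='_'
After 4 (k): row=0 col=1 char='_'
After 5 (w): row=0 col=2 char='s'
After 6 (0): row=0 col=0 char='_'
After 7 (b): row=0 col=0 char='_'
After 8 (h): row=0 col=0 char='_'
After 9 (h): row=0 col=0 char='_'
After 10 (h): row=0 col=0 char='_'
After 11 (j): row=1 col=0 char='t'
After 12 (w): row=1 col=5 char='d'

Answer: dog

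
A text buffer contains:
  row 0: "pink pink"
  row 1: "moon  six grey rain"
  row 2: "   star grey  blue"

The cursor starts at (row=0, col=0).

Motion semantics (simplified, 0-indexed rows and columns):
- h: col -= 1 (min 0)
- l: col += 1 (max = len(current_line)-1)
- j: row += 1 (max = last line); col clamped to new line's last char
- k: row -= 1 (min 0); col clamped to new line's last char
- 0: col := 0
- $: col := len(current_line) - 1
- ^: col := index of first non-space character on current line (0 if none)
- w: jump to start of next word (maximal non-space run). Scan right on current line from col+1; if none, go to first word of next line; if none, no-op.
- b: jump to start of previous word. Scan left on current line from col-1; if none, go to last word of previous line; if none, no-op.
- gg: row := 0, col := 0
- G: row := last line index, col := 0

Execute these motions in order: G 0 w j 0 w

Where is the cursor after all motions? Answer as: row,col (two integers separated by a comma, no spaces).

Answer: 2,3

Derivation:
After 1 (G): row=2 col=0 char='_'
After 2 (0): row=2 col=0 char='_'
After 3 (w): row=2 col=3 char='s'
After 4 (j): row=2 col=3 char='s'
After 5 (0): row=2 col=0 char='_'
After 6 (w): row=2 col=3 char='s'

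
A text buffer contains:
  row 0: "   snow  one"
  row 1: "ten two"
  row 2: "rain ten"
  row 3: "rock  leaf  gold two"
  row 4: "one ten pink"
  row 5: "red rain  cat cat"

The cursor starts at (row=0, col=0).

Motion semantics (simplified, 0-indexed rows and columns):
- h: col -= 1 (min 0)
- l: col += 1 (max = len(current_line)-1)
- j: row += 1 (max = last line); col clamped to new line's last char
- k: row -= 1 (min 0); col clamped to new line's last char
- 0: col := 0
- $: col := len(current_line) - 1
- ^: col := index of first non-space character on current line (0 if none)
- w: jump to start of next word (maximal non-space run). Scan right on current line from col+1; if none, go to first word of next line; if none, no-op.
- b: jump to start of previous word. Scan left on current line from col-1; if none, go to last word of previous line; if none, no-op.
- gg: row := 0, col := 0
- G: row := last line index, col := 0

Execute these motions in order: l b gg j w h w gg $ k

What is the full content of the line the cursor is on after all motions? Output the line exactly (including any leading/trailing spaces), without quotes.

After 1 (l): row=0 col=1 char='_'
After 2 (b): row=0 col=1 char='_'
After 3 (gg): row=0 col=0 char='_'
After 4 (j): row=1 col=0 char='t'
After 5 (w): row=1 col=4 char='t'
After 6 (h): row=1 col=3 char='_'
After 7 (w): row=1 col=4 char='t'
After 8 (gg): row=0 col=0 char='_'
After 9 ($): row=0 col=11 char='e'
After 10 (k): row=0 col=11 char='e'

Answer:    snow  one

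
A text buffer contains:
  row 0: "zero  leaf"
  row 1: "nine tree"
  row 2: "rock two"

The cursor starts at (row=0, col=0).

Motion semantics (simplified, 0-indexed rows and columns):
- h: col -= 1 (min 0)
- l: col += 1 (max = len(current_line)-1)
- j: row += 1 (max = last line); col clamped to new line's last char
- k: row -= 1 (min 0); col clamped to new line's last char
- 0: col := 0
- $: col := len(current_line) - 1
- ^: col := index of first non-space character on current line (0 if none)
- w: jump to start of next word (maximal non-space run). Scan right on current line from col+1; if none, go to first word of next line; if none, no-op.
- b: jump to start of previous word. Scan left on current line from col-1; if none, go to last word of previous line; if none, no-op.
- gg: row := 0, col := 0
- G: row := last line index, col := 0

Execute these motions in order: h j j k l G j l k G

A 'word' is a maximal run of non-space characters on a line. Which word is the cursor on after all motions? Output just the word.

Answer: rock

Derivation:
After 1 (h): row=0 col=0 char='z'
After 2 (j): row=1 col=0 char='n'
After 3 (j): row=2 col=0 char='r'
After 4 (k): row=1 col=0 char='n'
After 5 (l): row=1 col=1 char='i'
After 6 (G): row=2 col=0 char='r'
After 7 (j): row=2 col=0 char='r'
After 8 (l): row=2 col=1 char='o'
After 9 (k): row=1 col=1 char='i'
After 10 (G): row=2 col=0 char='r'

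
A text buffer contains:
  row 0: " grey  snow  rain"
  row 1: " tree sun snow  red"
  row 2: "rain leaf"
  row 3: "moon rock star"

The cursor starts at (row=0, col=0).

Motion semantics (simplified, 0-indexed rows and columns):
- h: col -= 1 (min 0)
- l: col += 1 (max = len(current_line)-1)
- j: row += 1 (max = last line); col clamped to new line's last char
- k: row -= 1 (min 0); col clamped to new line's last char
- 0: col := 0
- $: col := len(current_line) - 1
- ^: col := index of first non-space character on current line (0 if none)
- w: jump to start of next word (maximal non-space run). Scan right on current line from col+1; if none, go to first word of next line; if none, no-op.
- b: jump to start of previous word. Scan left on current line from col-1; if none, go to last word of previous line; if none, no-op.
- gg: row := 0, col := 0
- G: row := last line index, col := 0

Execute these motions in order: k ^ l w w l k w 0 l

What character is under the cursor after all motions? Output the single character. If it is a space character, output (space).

After 1 (k): row=0 col=0 char='_'
After 2 (^): row=0 col=1 char='g'
After 3 (l): row=0 col=2 char='r'
After 4 (w): row=0 col=7 char='s'
After 5 (w): row=0 col=13 char='r'
After 6 (l): row=0 col=14 char='a'
After 7 (k): row=0 col=14 char='a'
After 8 (w): row=1 col=1 char='t'
After 9 (0): row=1 col=0 char='_'
After 10 (l): row=1 col=1 char='t'

Answer: t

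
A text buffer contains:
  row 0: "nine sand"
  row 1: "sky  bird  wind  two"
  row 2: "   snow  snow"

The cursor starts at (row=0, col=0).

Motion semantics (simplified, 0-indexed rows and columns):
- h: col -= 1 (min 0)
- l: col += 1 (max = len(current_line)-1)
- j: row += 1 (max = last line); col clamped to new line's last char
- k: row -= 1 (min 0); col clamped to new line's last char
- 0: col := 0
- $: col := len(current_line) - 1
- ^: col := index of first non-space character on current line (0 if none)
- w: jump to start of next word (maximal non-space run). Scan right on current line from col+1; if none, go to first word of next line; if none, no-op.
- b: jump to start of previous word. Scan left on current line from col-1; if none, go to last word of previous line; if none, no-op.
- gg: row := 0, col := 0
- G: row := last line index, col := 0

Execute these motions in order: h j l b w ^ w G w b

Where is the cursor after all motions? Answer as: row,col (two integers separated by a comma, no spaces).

After 1 (h): row=0 col=0 char='n'
After 2 (j): row=1 col=0 char='s'
After 3 (l): row=1 col=1 char='k'
After 4 (b): row=1 col=0 char='s'
After 5 (w): row=1 col=5 char='b'
After 6 (^): row=1 col=0 char='s'
After 7 (w): row=1 col=5 char='b'
After 8 (G): row=2 col=0 char='_'
After 9 (w): row=2 col=3 char='s'
After 10 (b): row=1 col=17 char='t'

Answer: 1,17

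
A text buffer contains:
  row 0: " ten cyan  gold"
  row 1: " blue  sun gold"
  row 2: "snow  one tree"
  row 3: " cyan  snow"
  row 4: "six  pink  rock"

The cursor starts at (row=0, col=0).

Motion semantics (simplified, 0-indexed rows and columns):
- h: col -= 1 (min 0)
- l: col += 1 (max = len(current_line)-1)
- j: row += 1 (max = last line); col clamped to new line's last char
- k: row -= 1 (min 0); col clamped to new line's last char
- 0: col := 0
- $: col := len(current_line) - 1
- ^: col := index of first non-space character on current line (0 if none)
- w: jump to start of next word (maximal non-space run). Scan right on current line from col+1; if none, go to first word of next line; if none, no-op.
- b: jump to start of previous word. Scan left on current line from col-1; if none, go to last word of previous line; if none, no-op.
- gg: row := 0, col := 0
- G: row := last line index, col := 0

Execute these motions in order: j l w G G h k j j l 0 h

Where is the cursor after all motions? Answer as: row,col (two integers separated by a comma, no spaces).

Answer: 4,0

Derivation:
After 1 (j): row=1 col=0 char='_'
After 2 (l): row=1 col=1 char='b'
After 3 (w): row=1 col=7 char='s'
After 4 (G): row=4 col=0 char='s'
After 5 (G): row=4 col=0 char='s'
After 6 (h): row=4 col=0 char='s'
After 7 (k): row=3 col=0 char='_'
After 8 (j): row=4 col=0 char='s'
After 9 (j): row=4 col=0 char='s'
After 10 (l): row=4 col=1 char='i'
After 11 (0): row=4 col=0 char='s'
After 12 (h): row=4 col=0 char='s'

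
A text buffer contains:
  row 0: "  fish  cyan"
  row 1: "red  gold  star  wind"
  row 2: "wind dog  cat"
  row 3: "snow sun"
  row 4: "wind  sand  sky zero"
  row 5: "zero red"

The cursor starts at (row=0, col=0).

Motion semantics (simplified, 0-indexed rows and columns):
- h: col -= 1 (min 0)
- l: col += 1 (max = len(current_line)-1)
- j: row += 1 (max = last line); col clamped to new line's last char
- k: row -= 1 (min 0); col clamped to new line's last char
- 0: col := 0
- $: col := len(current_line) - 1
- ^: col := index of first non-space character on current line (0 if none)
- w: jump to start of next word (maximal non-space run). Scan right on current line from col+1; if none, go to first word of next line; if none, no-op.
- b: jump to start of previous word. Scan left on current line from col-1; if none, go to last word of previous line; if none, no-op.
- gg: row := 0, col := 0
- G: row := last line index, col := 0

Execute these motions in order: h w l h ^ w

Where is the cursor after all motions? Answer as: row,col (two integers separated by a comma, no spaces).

After 1 (h): row=0 col=0 char='_'
After 2 (w): row=0 col=2 char='f'
After 3 (l): row=0 col=3 char='i'
After 4 (h): row=0 col=2 char='f'
After 5 (^): row=0 col=2 char='f'
After 6 (w): row=0 col=8 char='c'

Answer: 0,8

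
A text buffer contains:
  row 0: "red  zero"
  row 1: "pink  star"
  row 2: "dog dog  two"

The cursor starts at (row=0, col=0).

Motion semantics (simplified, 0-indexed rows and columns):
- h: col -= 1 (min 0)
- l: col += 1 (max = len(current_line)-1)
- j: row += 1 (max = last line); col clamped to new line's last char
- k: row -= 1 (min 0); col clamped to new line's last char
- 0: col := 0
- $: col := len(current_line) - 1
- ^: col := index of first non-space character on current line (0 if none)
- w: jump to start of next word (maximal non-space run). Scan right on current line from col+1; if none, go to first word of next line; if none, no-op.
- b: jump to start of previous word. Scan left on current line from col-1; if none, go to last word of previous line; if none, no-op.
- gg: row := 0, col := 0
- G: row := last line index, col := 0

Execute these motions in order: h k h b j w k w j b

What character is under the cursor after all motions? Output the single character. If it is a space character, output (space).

After 1 (h): row=0 col=0 char='r'
After 2 (k): row=0 col=0 char='r'
After 3 (h): row=0 col=0 char='r'
After 4 (b): row=0 col=0 char='r'
After 5 (j): row=1 col=0 char='p'
After 6 (w): row=1 col=6 char='s'
After 7 (k): row=0 col=6 char='e'
After 8 (w): row=1 col=0 char='p'
After 9 (j): row=2 col=0 char='d'
After 10 (b): row=1 col=6 char='s'

Answer: s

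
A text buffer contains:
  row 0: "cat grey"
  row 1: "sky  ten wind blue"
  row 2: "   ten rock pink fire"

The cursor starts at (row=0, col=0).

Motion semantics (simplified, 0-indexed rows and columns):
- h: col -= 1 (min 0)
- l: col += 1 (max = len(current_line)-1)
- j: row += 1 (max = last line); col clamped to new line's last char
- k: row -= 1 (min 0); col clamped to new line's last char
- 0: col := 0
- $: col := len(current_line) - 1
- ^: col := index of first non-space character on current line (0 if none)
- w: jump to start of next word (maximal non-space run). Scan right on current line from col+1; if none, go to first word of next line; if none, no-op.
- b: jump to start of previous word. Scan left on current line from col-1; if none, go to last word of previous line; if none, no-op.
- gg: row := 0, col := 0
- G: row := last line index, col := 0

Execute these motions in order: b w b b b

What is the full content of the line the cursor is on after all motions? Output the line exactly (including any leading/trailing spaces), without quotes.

After 1 (b): row=0 col=0 char='c'
After 2 (w): row=0 col=4 char='g'
After 3 (b): row=0 col=0 char='c'
After 4 (b): row=0 col=0 char='c'
After 5 (b): row=0 col=0 char='c'

Answer: cat grey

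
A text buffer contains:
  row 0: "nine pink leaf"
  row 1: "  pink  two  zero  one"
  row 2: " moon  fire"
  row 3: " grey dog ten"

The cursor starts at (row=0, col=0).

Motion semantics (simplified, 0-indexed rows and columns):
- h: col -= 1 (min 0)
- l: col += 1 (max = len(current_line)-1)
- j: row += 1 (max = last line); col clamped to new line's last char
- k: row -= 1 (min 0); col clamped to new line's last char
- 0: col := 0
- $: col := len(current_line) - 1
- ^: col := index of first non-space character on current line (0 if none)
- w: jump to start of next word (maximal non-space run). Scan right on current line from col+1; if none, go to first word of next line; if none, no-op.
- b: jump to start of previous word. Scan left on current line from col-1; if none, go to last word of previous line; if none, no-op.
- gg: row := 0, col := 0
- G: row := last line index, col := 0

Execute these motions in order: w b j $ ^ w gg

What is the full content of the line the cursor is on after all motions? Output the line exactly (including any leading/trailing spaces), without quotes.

After 1 (w): row=0 col=5 char='p'
After 2 (b): row=0 col=0 char='n'
After 3 (j): row=1 col=0 char='_'
After 4 ($): row=1 col=21 char='e'
After 5 (^): row=1 col=2 char='p'
After 6 (w): row=1 col=8 char='t'
After 7 (gg): row=0 col=0 char='n'

Answer: nine pink leaf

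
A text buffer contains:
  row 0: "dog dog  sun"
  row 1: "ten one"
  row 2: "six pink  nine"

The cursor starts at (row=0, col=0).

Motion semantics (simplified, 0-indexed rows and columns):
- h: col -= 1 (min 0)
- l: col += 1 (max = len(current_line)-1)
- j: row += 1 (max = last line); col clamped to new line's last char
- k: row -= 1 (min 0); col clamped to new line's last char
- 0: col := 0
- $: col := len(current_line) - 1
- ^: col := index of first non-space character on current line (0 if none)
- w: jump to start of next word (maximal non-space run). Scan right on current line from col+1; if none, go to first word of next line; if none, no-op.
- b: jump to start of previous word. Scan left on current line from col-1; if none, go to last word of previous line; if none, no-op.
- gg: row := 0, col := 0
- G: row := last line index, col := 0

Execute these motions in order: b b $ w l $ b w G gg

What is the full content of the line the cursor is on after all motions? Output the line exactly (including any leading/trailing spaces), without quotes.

After 1 (b): row=0 col=0 char='d'
After 2 (b): row=0 col=0 char='d'
After 3 ($): row=0 col=11 char='n'
After 4 (w): row=1 col=0 char='t'
After 5 (l): row=1 col=1 char='e'
After 6 ($): row=1 col=6 char='e'
After 7 (b): row=1 col=4 char='o'
After 8 (w): row=2 col=0 char='s'
After 9 (G): row=2 col=0 char='s'
After 10 (gg): row=0 col=0 char='d'

Answer: dog dog  sun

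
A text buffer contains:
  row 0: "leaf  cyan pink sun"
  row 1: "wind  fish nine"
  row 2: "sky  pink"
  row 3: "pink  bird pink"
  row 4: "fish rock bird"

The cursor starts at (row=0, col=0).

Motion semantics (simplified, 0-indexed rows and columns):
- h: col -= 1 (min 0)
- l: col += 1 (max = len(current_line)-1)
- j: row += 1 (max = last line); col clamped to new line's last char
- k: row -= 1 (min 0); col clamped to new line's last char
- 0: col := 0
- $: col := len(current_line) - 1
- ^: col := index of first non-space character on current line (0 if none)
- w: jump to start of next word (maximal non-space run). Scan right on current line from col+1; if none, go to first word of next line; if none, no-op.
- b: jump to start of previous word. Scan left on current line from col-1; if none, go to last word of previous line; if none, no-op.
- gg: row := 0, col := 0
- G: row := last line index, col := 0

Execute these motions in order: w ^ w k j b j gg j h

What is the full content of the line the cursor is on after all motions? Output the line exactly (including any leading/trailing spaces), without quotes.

Answer: wind  fish nine

Derivation:
After 1 (w): row=0 col=6 char='c'
After 2 (^): row=0 col=0 char='l'
After 3 (w): row=0 col=6 char='c'
After 4 (k): row=0 col=6 char='c'
After 5 (j): row=1 col=6 char='f'
After 6 (b): row=1 col=0 char='w'
After 7 (j): row=2 col=0 char='s'
After 8 (gg): row=0 col=0 char='l'
After 9 (j): row=1 col=0 char='w'
After 10 (h): row=1 col=0 char='w'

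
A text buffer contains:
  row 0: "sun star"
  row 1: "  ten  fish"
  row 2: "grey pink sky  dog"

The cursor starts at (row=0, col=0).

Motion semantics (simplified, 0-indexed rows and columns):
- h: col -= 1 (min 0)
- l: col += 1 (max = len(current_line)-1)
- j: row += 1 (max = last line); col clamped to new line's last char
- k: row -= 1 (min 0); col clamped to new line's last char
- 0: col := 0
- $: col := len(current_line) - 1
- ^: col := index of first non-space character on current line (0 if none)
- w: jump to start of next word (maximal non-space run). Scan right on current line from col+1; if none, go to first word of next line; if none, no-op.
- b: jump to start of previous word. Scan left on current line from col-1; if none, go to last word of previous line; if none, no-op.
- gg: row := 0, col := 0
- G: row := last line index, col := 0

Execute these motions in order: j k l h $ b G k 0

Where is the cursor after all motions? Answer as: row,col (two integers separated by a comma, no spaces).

Answer: 1,0

Derivation:
After 1 (j): row=1 col=0 char='_'
After 2 (k): row=0 col=0 char='s'
After 3 (l): row=0 col=1 char='u'
After 4 (h): row=0 col=0 char='s'
After 5 ($): row=0 col=7 char='r'
After 6 (b): row=0 col=4 char='s'
After 7 (G): row=2 col=0 char='g'
After 8 (k): row=1 col=0 char='_'
After 9 (0): row=1 col=0 char='_'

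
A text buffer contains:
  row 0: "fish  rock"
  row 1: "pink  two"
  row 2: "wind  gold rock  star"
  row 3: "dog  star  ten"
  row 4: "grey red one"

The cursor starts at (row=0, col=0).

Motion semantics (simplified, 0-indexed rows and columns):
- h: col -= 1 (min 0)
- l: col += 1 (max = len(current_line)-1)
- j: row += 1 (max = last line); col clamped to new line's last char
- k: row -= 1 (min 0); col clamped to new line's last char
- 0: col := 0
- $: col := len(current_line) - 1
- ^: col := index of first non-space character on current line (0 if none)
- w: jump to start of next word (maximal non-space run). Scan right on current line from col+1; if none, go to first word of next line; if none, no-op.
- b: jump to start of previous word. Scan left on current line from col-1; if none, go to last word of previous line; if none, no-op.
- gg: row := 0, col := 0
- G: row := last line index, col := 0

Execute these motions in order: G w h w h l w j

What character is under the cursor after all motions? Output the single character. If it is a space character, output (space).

After 1 (G): row=4 col=0 char='g'
After 2 (w): row=4 col=5 char='r'
After 3 (h): row=4 col=4 char='_'
After 4 (w): row=4 col=5 char='r'
After 5 (h): row=4 col=4 char='_'
After 6 (l): row=4 col=5 char='r'
After 7 (w): row=4 col=9 char='o'
After 8 (j): row=4 col=9 char='o'

Answer: o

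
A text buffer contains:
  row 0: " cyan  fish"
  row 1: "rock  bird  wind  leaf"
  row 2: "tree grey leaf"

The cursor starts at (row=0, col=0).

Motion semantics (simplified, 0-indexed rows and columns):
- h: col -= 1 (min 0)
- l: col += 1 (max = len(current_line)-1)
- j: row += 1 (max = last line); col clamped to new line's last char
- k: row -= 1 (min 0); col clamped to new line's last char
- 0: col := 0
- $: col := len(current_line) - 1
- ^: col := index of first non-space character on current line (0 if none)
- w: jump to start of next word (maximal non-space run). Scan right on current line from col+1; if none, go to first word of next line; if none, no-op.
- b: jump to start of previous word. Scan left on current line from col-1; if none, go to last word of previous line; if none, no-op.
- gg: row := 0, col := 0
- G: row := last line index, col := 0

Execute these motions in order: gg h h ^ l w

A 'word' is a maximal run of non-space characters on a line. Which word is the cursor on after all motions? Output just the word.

After 1 (gg): row=0 col=0 char='_'
After 2 (h): row=0 col=0 char='_'
After 3 (h): row=0 col=0 char='_'
After 4 (^): row=0 col=1 char='c'
After 5 (l): row=0 col=2 char='y'
After 6 (w): row=0 col=7 char='f'

Answer: fish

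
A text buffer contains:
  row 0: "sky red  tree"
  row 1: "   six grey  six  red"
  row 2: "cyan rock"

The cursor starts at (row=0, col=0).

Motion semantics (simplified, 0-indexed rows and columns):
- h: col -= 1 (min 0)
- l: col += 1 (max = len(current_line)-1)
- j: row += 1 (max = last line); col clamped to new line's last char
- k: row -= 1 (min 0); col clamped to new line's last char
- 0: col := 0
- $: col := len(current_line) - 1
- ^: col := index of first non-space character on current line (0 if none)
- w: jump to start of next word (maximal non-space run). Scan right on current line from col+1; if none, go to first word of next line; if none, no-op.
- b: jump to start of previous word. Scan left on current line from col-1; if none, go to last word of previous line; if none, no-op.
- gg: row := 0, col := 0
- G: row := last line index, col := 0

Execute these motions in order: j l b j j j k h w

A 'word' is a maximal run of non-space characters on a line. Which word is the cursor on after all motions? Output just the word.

Answer: six

Derivation:
After 1 (j): row=1 col=0 char='_'
After 2 (l): row=1 col=1 char='_'
After 3 (b): row=0 col=9 char='t'
After 4 (j): row=1 col=9 char='e'
After 5 (j): row=2 col=8 char='k'
After 6 (j): row=2 col=8 char='k'
After 7 (k): row=1 col=8 char='r'
After 8 (h): row=1 col=7 char='g'
After 9 (w): row=1 col=13 char='s'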